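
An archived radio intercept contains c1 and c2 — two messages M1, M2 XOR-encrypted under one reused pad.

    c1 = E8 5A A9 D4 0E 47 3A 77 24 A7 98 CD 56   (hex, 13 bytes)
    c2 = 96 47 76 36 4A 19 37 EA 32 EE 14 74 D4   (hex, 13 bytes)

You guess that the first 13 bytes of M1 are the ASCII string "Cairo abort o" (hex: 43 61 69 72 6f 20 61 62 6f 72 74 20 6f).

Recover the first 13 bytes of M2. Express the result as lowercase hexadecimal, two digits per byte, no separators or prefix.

3d7cb6902b7e6cff793bf899ed

First, c1 ⊕ c2 = (M1 ⊕ K) ⊕ (M2 ⊕ K) = M1 ⊕ M2, so the key drops out. Then M2 = (M1 ⊕ M2) ⊕ M1 over the first 13 bytes.
byte 0: (e8 ⊕ 96) ⊕ 43 = 7e ⊕ 43 = 3d
byte 1: (5a ⊕ 47) ⊕ 61 = 1d ⊕ 61 = 7c
byte 2: (a9 ⊕ 76) ⊕ 69 = df ⊕ 69 = b6
byte 3: (d4 ⊕ 36) ⊕ 72 = e2 ⊕ 72 = 90
byte 4: (0e ⊕ 4a) ⊕ 6f = 44 ⊕ 6f = 2b
byte 5: (47 ⊕ 19) ⊕ 20 = 5e ⊕ 20 = 7e
byte 6: (3a ⊕ 37) ⊕ 61 = 0d ⊕ 61 = 6c
byte 7: (77 ⊕ ea) ⊕ 62 = 9d ⊕ 62 = ff
byte 8: (24 ⊕ 32) ⊕ 6f = 16 ⊕ 6f = 79
byte 9: (a7 ⊕ ee) ⊕ 72 = 49 ⊕ 72 = 3b
byte 10: (98 ⊕ 14) ⊕ 74 = 8c ⊕ 74 = f8
byte 11: (cd ⊕ 74) ⊕ 20 = b9 ⊕ 20 = 99
byte 12: (56 ⊕ d4) ⊕ 6f = 82 ⊕ 6f = ed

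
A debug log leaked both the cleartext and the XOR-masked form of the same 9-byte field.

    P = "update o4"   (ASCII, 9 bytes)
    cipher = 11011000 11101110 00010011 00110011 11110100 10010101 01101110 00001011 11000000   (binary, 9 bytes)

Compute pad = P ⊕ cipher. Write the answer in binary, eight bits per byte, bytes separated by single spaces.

Since cipher = P ⊕ pad, XORing both sides with P gives pad = P ⊕ cipher.
byte 0: 117 xor 216 = 173
byte 1: 112 xor 238 = 158
byte 2: 100 xor  19 = 119
byte 3:  97 xor  51 =  82
byte 4: 116 xor 244 = 128
byte 5: 101 xor 149 = 240
byte 6:  32 xor 110 =  78
byte 7: 111 xor  11 = 100
byte 8:  52 xor 192 = 244

10101101 10011110 01110111 01010010 10000000 11110000 01001110 01100100 11110100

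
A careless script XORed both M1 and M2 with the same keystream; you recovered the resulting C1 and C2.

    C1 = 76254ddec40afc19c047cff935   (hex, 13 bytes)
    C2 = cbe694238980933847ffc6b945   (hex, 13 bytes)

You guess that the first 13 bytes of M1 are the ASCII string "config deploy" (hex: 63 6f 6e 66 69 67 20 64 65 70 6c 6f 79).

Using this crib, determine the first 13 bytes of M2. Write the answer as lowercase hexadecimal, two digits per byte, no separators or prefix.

deacb79b24ed4f45e2c8652f09

First, C1 ⊕ C2 = (M1 ⊕ K) ⊕ (M2 ⊕ K) = M1 ⊕ M2, so the key drops out. Then M2 = (M1 ⊕ M2) ⊕ M1 over the first 13 bytes.
byte 0: (76 XOR cb) XOR 63 = bd XOR 63 = de
byte 1: (25 XOR e6) XOR 6f = c3 XOR 6f = ac
byte 2: (4d XOR 94) XOR 6e = d9 XOR 6e = b7
byte 3: (de XOR 23) XOR 66 = fd XOR 66 = 9b
byte 4: (c4 XOR 89) XOR 69 = 4d XOR 69 = 24
byte 5: (0a XOR 80) XOR 67 = 8a XOR 67 = ed
byte 6: (fc XOR 93) XOR 20 = 6f XOR 20 = 4f
byte 7: (19 XOR 38) XOR 64 = 21 XOR 64 = 45
byte 8: (c0 XOR 47) XOR 65 = 87 XOR 65 = e2
byte 9: (47 XOR ff) XOR 70 = b8 XOR 70 = c8
byte 10: (cf XOR c6) XOR 6c = 09 XOR 6c = 65
byte 11: (f9 XOR b9) XOR 6f = 40 XOR 6f = 2f
byte 12: (35 XOR 45) XOR 79 = 70 XOR 79 = 09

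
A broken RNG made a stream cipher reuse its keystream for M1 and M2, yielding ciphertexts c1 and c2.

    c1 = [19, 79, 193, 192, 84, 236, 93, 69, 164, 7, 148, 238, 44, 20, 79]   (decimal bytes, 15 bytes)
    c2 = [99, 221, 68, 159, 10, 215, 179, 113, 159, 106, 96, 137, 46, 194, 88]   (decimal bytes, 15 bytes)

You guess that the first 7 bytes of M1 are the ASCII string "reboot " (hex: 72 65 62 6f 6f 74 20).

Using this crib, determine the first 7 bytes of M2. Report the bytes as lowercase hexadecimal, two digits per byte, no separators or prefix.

02f7e730314fce

First, c1 ⊕ c2 = (M1 ⊕ K) ⊕ (M2 ⊕ K) = M1 ⊕ M2, so the key drops out. Then M2 = (M1 ⊕ M2) ⊕ M1 over the first 7 bytes.
byte 0: (13 ⊕ 63) ⊕ 72 = 70 ⊕ 72 = 02
byte 1: (4f ⊕ dd) ⊕ 65 = 92 ⊕ 65 = f7
byte 2: (c1 ⊕ 44) ⊕ 62 = 85 ⊕ 62 = e7
byte 3: (c0 ⊕ 9f) ⊕ 6f = 5f ⊕ 6f = 30
byte 4: (54 ⊕ 0a) ⊕ 6f = 5e ⊕ 6f = 31
byte 5: (ec ⊕ d7) ⊕ 74 = 3b ⊕ 74 = 4f
byte 6: (5d ⊕ b3) ⊕ 20 = ee ⊕ 20 = ce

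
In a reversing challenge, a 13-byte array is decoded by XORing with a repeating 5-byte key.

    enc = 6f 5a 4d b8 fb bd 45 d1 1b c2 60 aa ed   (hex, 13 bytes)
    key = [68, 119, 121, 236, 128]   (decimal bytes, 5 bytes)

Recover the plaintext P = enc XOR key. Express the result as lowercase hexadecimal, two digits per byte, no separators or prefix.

2b2d34547bf932a8f74224dd94

The 5-byte key repeats, so the effective keystream is 44 77 79 ec 80 44 77 79 ec 80 44 77 79.
byte 0: 6f XOR 44 = 2b
byte 1: 5a XOR 77 = 2d
byte 2: 4d XOR 79 = 34
byte 3: b8 XOR ec = 54
byte 4: fb XOR 80 = 7b
byte 5: bd XOR 44 = f9
byte 6: 45 XOR 77 = 32
byte 7: d1 XOR 79 = a8
byte 8: 1b XOR ec = f7
byte 9: c2 XOR 80 = 42
byte 10: 60 XOR 44 = 24
byte 11: aa XOR 77 = dd
byte 12: ed XOR 79 = 94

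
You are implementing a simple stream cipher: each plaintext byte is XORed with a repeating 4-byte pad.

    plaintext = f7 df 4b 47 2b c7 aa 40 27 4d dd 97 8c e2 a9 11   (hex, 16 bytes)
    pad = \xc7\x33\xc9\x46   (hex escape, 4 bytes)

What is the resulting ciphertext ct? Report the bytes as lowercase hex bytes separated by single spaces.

The 4-byte key repeats, so the effective keystream is c7 33 c9 46 c7 33 c9 46 c7 33 c9 46 c7 33 c9 46.
byte 0: 11110111 XOR 11000111 = 00110000
byte 1: 11011111 XOR 00110011 = 11101100
byte 2: 01001011 XOR 11001001 = 10000010
byte 3: 01000111 XOR 01000110 = 00000001
byte 4: 00101011 XOR 11000111 = 11101100
byte 5: 11000111 XOR 00110011 = 11110100
byte 6: 10101010 XOR 11001001 = 01100011
byte 7: 01000000 XOR 01000110 = 00000110
byte 8: 00100111 XOR 11000111 = 11100000
byte 9: 01001101 XOR 00110011 = 01111110
byte 10: 11011101 XOR 11001001 = 00010100
byte 11: 10010111 XOR 01000110 = 11010001
byte 12: 10001100 XOR 11000111 = 01001011
byte 13: 11100010 XOR 00110011 = 11010001
byte 14: 10101001 XOR 11001001 = 01100000
byte 15: 00010001 XOR 01000110 = 01010111

30 ec 82 01 ec f4 63 06 e0 7e 14 d1 4b d1 60 57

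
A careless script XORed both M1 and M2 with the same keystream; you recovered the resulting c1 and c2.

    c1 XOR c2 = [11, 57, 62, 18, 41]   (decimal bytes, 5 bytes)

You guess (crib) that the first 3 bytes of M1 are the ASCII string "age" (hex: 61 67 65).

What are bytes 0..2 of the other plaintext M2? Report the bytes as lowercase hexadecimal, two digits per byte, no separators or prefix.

6a5e5b

Since c1 ⊕ c2 = M1 ⊕ M2, XORing with the guessed M1 bytes yields the corresponding M2 bytes: M2 = (c1 ⊕ c2) ⊕ M1.
 11 ⊕  97 = 106
 57 ⊕ 103 =  94
 62 ⊕ 101 =  91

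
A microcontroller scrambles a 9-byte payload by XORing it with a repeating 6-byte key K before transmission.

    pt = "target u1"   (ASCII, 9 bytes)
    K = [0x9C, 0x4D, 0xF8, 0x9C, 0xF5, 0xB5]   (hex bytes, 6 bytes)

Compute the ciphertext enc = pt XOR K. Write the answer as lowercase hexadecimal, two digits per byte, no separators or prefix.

The 6-byte key repeats, so the effective keystream is 9c 4d f8 9c f5 b5 9c 4d f8.
byte 0: 74 xor 9c = e8
byte 1: 61 xor 4d = 2c
byte 2: 72 xor f8 = 8a
byte 3: 67 xor 9c = fb
byte 4: 65 xor f5 = 90
byte 5: 74 xor b5 = c1
byte 6: 20 xor 9c = bc
byte 7: 75 xor 4d = 38
byte 8: 31 xor f8 = c9

e82c8afb90c1bc38c9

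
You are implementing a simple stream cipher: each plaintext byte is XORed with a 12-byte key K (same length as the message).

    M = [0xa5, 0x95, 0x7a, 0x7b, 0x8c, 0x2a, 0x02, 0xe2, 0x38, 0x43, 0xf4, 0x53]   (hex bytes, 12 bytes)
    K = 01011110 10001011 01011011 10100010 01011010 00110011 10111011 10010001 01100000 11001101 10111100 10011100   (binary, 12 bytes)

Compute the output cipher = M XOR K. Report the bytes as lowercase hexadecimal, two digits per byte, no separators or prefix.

a5 ^ 5e = fb
95 ^ 8b = 1e
7a ^ 5b = 21
7b ^ a2 = d9
8c ^ 5a = d6
2a ^ 33 = 19
02 ^ bb = b9
e2 ^ 91 = 73
38 ^ 60 = 58
43 ^ cd = 8e
f4 ^ bc = 48
53 ^ 9c = cf

fb1e21d9d619b973588e48cf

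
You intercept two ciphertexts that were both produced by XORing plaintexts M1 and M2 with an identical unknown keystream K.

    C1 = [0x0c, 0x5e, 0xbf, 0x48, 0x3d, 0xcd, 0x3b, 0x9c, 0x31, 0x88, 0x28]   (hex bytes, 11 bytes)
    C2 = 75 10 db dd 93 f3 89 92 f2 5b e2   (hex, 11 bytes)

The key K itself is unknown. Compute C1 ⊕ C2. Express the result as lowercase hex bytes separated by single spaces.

C1 ⊕ C2 = (M1 ⊕ K) ⊕ (M2 ⊕ K) = M1 ⊕ M2 — the shared key cancels under XOR.
byte 0: 00001100 XOR 01110101 = 01111001
byte 1: 01011110 XOR 00010000 = 01001110
byte 2: 10111111 XOR 11011011 = 01100100
byte 3: 01001000 XOR 11011101 = 10010101
byte 4: 00111101 XOR 10010011 = 10101110
byte 5: 11001101 XOR 11110011 = 00111110
byte 6: 00111011 XOR 10001001 = 10110010
byte 7: 10011100 XOR 10010010 = 00001110
byte 8: 00110001 XOR 11110010 = 11000011
byte 9: 10001000 XOR 01011011 = 11010011
byte 10: 00101000 XOR 11100010 = 11001010

79 4e 64 95 ae 3e b2 0e c3 d3 ca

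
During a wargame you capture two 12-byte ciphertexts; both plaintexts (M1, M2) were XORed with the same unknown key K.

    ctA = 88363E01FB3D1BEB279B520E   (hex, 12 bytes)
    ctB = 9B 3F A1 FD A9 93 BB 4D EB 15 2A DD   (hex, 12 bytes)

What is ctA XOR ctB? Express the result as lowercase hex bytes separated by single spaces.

13 09 9f fc 52 ae a0 a6 cc 8e 78 d3

ctA ⊕ ctB = (M1 ⊕ K) ⊕ (M2 ⊕ K) = M1 ⊕ M2 — the shared key cancels under XOR.
byte 0: 88 XOR 9b = 13
byte 1: 36 XOR 3f = 09
byte 2: 3e XOR a1 = 9f
byte 3: 01 XOR fd = fc
byte 4: fb XOR a9 = 52
byte 5: 3d XOR 93 = ae
byte 6: 1b XOR bb = a0
byte 7: eb XOR 4d = a6
byte 8: 27 XOR eb = cc
byte 9: 9b XOR 15 = 8e
byte 10: 52 XOR 2a = 78
byte 11: 0e XOR dd = d3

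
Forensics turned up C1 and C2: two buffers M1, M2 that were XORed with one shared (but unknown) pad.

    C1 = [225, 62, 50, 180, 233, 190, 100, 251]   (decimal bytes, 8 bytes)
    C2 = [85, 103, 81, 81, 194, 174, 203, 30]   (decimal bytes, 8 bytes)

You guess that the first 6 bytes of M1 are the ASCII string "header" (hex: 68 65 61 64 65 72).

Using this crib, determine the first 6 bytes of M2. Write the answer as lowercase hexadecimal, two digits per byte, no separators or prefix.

dc3c02814e62

First, C1 ⊕ C2 = (M1 ⊕ K) ⊕ (M2 ⊕ K) = M1 ⊕ M2, so the key drops out. Then M2 = (M1 ⊕ M2) ⊕ M1 over the first 6 bytes.
byte 0: (e1 XOR 55) XOR 68 = b4 XOR 68 = dc
byte 1: (3e XOR 67) XOR 65 = 59 XOR 65 = 3c
byte 2: (32 XOR 51) XOR 61 = 63 XOR 61 = 02
byte 3: (b4 XOR 51) XOR 64 = e5 XOR 64 = 81
byte 4: (e9 XOR c2) XOR 65 = 2b XOR 65 = 4e
byte 5: (be XOR ae) XOR 72 = 10 XOR 72 = 62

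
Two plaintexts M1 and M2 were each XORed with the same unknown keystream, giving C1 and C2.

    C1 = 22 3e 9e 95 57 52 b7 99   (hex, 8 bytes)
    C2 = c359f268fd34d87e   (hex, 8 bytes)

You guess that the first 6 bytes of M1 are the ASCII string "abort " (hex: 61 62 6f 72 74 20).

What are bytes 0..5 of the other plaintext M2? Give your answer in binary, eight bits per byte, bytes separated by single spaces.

First, C1 ⊕ C2 = (M1 ⊕ K) ⊕ (M2 ⊕ K) = M1 ⊕ M2, so the key drops out. Then M2 = (M1 ⊕ M2) ⊕ M1 over the first 6 bytes.
byte 0: (22 ⊕ c3) ⊕ 61 = e1 ⊕ 61 = 80
byte 1: (3e ⊕ 59) ⊕ 62 = 67 ⊕ 62 = 05
byte 2: (9e ⊕ f2) ⊕ 6f = 6c ⊕ 6f = 03
byte 3: (95 ⊕ 68) ⊕ 72 = fd ⊕ 72 = 8f
byte 4: (57 ⊕ fd) ⊕ 74 = aa ⊕ 74 = de
byte 5: (52 ⊕ 34) ⊕ 20 = 66 ⊕ 20 = 46

10000000 00000101 00000011 10001111 11011110 01000110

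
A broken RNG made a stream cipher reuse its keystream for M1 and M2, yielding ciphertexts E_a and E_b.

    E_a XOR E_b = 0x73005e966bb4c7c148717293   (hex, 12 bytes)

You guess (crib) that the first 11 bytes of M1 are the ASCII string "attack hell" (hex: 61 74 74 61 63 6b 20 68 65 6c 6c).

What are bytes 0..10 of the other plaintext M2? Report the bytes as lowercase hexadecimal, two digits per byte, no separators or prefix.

12742af708dfe7a92d1d1e

Since E_a ⊕ E_b = M1 ⊕ M2, XORing with the guessed M1 bytes yields the corresponding M2 bytes: M2 = (E_a ⊕ E_b) ⊕ M1.
01110011 ^ 01100001 = 00010010
00000000 ^ 01110100 = 01110100
01011110 ^ 01110100 = 00101010
10010110 ^ 01100001 = 11110111
01101011 ^ 01100011 = 00001000
10110100 ^ 01101011 = 11011111
11000111 ^ 00100000 = 11100111
11000001 ^ 01101000 = 10101001
01001000 ^ 01100101 = 00101101
01110001 ^ 01101100 = 00011101
01110010 ^ 01101100 = 00011110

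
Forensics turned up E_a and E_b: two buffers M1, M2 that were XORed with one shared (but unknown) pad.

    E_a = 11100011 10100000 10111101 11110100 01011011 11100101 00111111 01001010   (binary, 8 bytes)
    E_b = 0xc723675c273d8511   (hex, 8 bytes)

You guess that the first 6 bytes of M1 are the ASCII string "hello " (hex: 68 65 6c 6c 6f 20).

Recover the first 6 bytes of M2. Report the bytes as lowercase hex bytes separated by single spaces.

First, E_a ⊕ E_b = (M1 ⊕ K) ⊕ (M2 ⊕ K) = M1 ⊕ M2, so the key drops out. Then M2 = (M1 ⊕ M2) ⊕ M1 over the first 6 bytes.
byte 0: (e3 ⊕ c7) ⊕ 68 = 24 ⊕ 68 = 4c
byte 1: (a0 ⊕ 23) ⊕ 65 = 83 ⊕ 65 = e6
byte 2: (bd ⊕ 67) ⊕ 6c = da ⊕ 6c = b6
byte 3: (f4 ⊕ 5c) ⊕ 6c = a8 ⊕ 6c = c4
byte 4: (5b ⊕ 27) ⊕ 6f = 7c ⊕ 6f = 13
byte 5: (e5 ⊕ 3d) ⊕ 20 = d8 ⊕ 20 = f8

4c e6 b6 c4 13 f8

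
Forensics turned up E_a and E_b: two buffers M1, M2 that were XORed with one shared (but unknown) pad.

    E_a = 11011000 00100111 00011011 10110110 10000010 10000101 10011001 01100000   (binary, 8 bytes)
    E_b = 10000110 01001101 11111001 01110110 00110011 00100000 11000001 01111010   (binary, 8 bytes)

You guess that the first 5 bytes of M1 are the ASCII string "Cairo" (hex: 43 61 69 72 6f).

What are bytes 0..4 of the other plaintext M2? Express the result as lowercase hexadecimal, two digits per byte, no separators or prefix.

1d0b8bb2de

First, E_a ⊕ E_b = (M1 ⊕ K) ⊕ (M2 ⊕ K) = M1 ⊕ M2, so the key drops out. Then M2 = (M1 ⊕ M2) ⊕ M1 over the first 5 bytes.
byte 0: (d8 ^ 86) ^ 43 = 5e ^ 43 = 1d
byte 1: (27 ^ 4d) ^ 61 = 6a ^ 61 = 0b
byte 2: (1b ^ f9) ^ 69 = e2 ^ 69 = 8b
byte 3: (b6 ^ 76) ^ 72 = c0 ^ 72 = b2
byte 4: (82 ^ 33) ^ 6f = b1 ^ 6f = de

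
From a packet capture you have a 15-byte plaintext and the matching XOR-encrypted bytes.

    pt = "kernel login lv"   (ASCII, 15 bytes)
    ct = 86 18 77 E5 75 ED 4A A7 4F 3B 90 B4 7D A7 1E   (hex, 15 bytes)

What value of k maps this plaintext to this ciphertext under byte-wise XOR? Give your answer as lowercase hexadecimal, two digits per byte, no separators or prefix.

Since ct = pt ⊕ k, XORing both sides with pt gives k = pt ⊕ ct.
byte 0: 6b ^ 86 = ed
byte 1: 65 ^ 18 = 7d
byte 2: 72 ^ 77 = 05
byte 3: 6e ^ e5 = 8b
byte 4: 65 ^ 75 = 10
byte 5: 6c ^ ed = 81
byte 6: 20 ^ 4a = 6a
byte 7: 6c ^ a7 = cb
byte 8: 6f ^ 4f = 20
byte 9: 67 ^ 3b = 5c
byte 10: 69 ^ 90 = f9
byte 11: 6e ^ b4 = da
byte 12: 20 ^ 7d = 5d
byte 13: 6c ^ a7 = cb
byte 14: 76 ^ 1e = 68

ed7d058b10816acb205cf9da5dcb68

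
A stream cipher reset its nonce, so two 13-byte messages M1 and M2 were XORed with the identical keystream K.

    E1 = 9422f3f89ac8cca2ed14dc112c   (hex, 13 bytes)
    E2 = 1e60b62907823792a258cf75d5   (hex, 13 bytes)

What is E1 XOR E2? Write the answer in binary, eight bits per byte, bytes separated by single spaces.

E1 ⊕ E2 = (M1 ⊕ K) ⊕ (M2 ⊕ K) = M1 ⊕ M2 — the shared key cancels under XOR.
byte 0: 94 XOR 1e = 8a
byte 1: 22 XOR 60 = 42
byte 2: f3 XOR b6 = 45
byte 3: f8 XOR 29 = d1
byte 4: 9a XOR 07 = 9d
byte 5: c8 XOR 82 = 4a
byte 6: cc XOR 37 = fb
byte 7: a2 XOR 92 = 30
byte 8: ed XOR a2 = 4f
byte 9: 14 XOR 58 = 4c
byte 10: dc XOR cf = 13
byte 11: 11 XOR 75 = 64
byte 12: 2c XOR d5 = f9

10001010 01000010 01000101 11010001 10011101 01001010 11111011 00110000 01001111 01001100 00010011 01100100 11111001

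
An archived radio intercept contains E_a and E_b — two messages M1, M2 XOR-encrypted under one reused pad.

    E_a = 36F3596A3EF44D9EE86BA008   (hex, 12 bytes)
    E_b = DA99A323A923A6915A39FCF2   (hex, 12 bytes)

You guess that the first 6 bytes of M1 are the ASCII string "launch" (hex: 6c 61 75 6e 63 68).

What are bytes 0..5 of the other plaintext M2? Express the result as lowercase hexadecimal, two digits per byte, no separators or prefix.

First, E_a ⊕ E_b = (M1 ⊕ K) ⊕ (M2 ⊕ K) = M1 ⊕ M2, so the key drops out. Then M2 = (M1 ⊕ M2) ⊕ M1 over the first 6 bytes.
byte 0: (36 XOR da) XOR 6c = ec XOR 6c = 80
byte 1: (f3 XOR 99) XOR 61 = 6a XOR 61 = 0b
byte 2: (59 XOR a3) XOR 75 = fa XOR 75 = 8f
byte 3: (6a XOR 23) XOR 6e = 49 XOR 6e = 27
byte 4: (3e XOR a9) XOR 63 = 97 XOR 63 = f4
byte 5: (f4 XOR 23) XOR 68 = d7 XOR 68 = bf

800b8f27f4bf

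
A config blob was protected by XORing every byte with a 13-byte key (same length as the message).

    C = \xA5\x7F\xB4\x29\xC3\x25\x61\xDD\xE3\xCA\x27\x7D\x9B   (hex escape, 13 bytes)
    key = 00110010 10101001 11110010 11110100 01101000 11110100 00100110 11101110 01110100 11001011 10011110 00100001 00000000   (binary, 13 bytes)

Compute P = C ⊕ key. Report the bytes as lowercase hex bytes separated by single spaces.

byte 0: 165 ⊕  50 = 151
byte 1: 127 ⊕ 169 = 214
byte 2: 180 ⊕ 242 =  70
byte 3:  41 ⊕ 244 = 221
byte 4: 195 ⊕ 104 = 171
byte 5:  37 ⊕ 244 = 209
byte 6:  97 ⊕  38 =  71
byte 7: 221 ⊕ 238 =  51
byte 8: 227 ⊕ 116 = 151
byte 9: 202 ⊕ 203 =   1
byte 10:  39 ⊕ 158 = 185
byte 11: 125 ⊕  33 =  92
byte 12: 155 ⊕   0 = 155

97 d6 46 dd ab d1 47 33 97 01 b9 5c 9b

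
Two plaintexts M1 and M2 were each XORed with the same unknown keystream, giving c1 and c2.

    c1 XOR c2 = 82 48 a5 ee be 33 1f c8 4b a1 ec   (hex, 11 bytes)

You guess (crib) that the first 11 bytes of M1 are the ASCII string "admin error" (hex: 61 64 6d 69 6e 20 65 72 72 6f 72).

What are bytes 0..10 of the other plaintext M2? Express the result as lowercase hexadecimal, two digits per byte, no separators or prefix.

Since c1 ⊕ c2 = M1 ⊕ M2, XORing with the guessed M1 bytes yields the corresponding M2 bytes: M2 = (c1 ⊕ c2) ⊕ M1.
byte 0: 10000010 ⊕ 01100001 = 11100011
byte 1: 01001000 ⊕ 01100100 = 00101100
byte 2: 10100101 ⊕ 01101101 = 11001000
byte 3: 11101110 ⊕ 01101001 = 10000111
byte 4: 10111110 ⊕ 01101110 = 11010000
byte 5: 00110011 ⊕ 00100000 = 00010011
byte 6: 00011111 ⊕ 01100101 = 01111010
byte 7: 11001000 ⊕ 01110010 = 10111010
byte 8: 01001011 ⊕ 01110010 = 00111001
byte 9: 10100001 ⊕ 01101111 = 11001110
byte 10: 11101100 ⊕ 01110010 = 10011110

e32cc887d0137aba39ce9e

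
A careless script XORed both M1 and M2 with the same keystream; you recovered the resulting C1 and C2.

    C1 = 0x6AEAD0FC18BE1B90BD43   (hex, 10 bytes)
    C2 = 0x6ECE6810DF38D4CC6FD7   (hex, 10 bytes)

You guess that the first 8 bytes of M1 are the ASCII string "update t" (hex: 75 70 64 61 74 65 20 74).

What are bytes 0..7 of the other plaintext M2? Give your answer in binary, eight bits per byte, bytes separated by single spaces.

First, C1 ⊕ C2 = (M1 ⊕ K) ⊕ (M2 ⊕ K) = M1 ⊕ M2, so the key drops out. Then M2 = (M1 ⊕ M2) ⊕ M1 over the first 8 bytes.
byte 0: (6a ⊕ 6e) ⊕ 75 = 04 ⊕ 75 = 71
byte 1: (ea ⊕ ce) ⊕ 70 = 24 ⊕ 70 = 54
byte 2: (d0 ⊕ 68) ⊕ 64 = b8 ⊕ 64 = dc
byte 3: (fc ⊕ 10) ⊕ 61 = ec ⊕ 61 = 8d
byte 4: (18 ⊕ df) ⊕ 74 = c7 ⊕ 74 = b3
byte 5: (be ⊕ 38) ⊕ 65 = 86 ⊕ 65 = e3
byte 6: (1b ⊕ d4) ⊕ 20 = cf ⊕ 20 = ef
byte 7: (90 ⊕ cc) ⊕ 74 = 5c ⊕ 74 = 28

01110001 01010100 11011100 10001101 10110011 11100011 11101111 00101000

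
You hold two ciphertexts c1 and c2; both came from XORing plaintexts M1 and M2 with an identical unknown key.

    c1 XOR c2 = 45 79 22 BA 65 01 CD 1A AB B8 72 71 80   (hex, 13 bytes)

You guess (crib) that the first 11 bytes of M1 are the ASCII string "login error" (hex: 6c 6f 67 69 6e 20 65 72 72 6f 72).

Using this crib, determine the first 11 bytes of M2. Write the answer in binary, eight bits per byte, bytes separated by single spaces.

Since c1 ⊕ c2 = M1 ⊕ M2, XORing with the guessed M1 bytes yields the corresponding M2 bytes: M2 = (c1 ⊕ c2) ⊕ M1.
byte 0:  69 XOR 108 =  41
byte 1: 121 XOR 111 =  22
byte 2:  34 XOR 103 =  69
byte 3: 186 XOR 105 = 211
byte 4: 101 XOR 110 =  11
byte 5:   1 XOR  32 =  33
byte 6: 205 XOR 101 = 168
byte 7:  26 XOR 114 = 104
byte 8: 171 XOR 114 = 217
byte 9: 184 XOR 111 = 215
byte 10: 114 XOR 114 =   0

00101001 00010110 01000101 11010011 00001011 00100001 10101000 01101000 11011001 11010111 00000000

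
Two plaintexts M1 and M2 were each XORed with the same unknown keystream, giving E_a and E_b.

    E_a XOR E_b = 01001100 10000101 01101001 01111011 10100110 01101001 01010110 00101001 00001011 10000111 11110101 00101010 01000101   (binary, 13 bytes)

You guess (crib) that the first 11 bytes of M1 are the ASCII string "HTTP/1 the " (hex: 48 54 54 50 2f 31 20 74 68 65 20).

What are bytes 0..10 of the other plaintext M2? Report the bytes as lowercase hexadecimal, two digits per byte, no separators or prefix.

04d13d2b8958765d63e2d5

Since E_a ⊕ E_b = M1 ⊕ M2, XORing with the guessed M1 bytes yields the corresponding M2 bytes: M2 = (E_a ⊕ E_b) ⊕ M1.
01001100 xor 01001000 = 00000100
10000101 xor 01010100 = 11010001
01101001 xor 01010100 = 00111101
01111011 xor 01010000 = 00101011
10100110 xor 00101111 = 10001001
01101001 xor 00110001 = 01011000
01010110 xor 00100000 = 01110110
00101001 xor 01110100 = 01011101
00001011 xor 01101000 = 01100011
10000111 xor 01100101 = 11100010
11110101 xor 00100000 = 11010101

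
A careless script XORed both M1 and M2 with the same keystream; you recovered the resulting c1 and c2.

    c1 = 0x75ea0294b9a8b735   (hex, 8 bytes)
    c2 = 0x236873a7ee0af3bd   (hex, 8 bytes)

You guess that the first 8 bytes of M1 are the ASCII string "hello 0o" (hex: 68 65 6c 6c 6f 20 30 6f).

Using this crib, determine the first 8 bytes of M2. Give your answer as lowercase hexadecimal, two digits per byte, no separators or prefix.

3ee71d5f388274e7

First, c1 ⊕ c2 = (M1 ⊕ K) ⊕ (M2 ⊕ K) = M1 ⊕ M2, so the key drops out. Then M2 = (M1 ⊕ M2) ⊕ M1 over the first 8 bytes.
byte 0: (75 ⊕ 23) ⊕ 68 = 56 ⊕ 68 = 3e
byte 1: (ea ⊕ 68) ⊕ 65 = 82 ⊕ 65 = e7
byte 2: (02 ⊕ 73) ⊕ 6c = 71 ⊕ 6c = 1d
byte 3: (94 ⊕ a7) ⊕ 6c = 33 ⊕ 6c = 5f
byte 4: (b9 ⊕ ee) ⊕ 6f = 57 ⊕ 6f = 38
byte 5: (a8 ⊕ 0a) ⊕ 20 = a2 ⊕ 20 = 82
byte 6: (b7 ⊕ f3) ⊕ 30 = 44 ⊕ 30 = 74
byte 7: (35 ⊕ bd) ⊕ 6f = 88 ⊕ 6f = e7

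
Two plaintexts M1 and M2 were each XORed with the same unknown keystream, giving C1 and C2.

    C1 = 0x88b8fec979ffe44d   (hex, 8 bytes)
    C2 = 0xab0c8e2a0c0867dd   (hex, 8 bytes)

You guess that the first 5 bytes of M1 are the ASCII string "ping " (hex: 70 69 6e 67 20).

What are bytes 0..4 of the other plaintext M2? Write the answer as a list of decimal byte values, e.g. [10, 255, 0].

[83, 221, 30, 132, 85]

First, C1 ⊕ C2 = (M1 ⊕ K) ⊕ (M2 ⊕ K) = M1 ⊕ M2, so the key drops out. Then M2 = (M1 ⊕ M2) ⊕ M1 over the first 5 bytes.
byte 0: (88 XOR ab) XOR 70 = 23 XOR 70 = 53
byte 1: (b8 XOR 0c) XOR 69 = b4 XOR 69 = dd
byte 2: (fe XOR 8e) XOR 6e = 70 XOR 6e = 1e
byte 3: (c9 XOR 2a) XOR 67 = e3 XOR 67 = 84
byte 4: (79 XOR 0c) XOR 20 = 75 XOR 20 = 55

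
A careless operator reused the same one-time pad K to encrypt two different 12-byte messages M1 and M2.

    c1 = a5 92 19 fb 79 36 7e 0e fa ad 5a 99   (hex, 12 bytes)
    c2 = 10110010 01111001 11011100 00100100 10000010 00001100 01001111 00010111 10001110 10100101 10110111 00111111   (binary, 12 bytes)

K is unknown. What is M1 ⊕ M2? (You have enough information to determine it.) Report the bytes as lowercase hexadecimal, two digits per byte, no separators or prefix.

17ebc5dffb3a31197408eda6

c1 ⊕ c2 = (M1 ⊕ K) ⊕ (M2 ⊕ K) = M1 ⊕ M2 — the shared key cancels under XOR.
a5 ⊕ b2 = 17
92 ⊕ 79 = eb
19 ⊕ dc = c5
fb ⊕ 24 = df
79 ⊕ 82 = fb
36 ⊕ 0c = 3a
7e ⊕ 4f = 31
0e ⊕ 17 = 19
fa ⊕ 8e = 74
ad ⊕ a5 = 08
5a ⊕ b7 = ed
99 ⊕ 3f = a6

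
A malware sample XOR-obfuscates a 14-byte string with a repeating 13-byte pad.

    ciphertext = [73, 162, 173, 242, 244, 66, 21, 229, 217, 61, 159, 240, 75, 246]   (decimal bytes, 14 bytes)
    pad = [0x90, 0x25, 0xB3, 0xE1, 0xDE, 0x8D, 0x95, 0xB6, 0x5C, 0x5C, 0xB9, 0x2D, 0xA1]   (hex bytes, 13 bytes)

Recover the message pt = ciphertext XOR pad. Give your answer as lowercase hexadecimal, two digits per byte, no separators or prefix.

The 13-byte key repeats, so the effective keystream is 90 25 b3 e1 de 8d 95 b6 5c 5c b9 2d a1 90.
byte 0: 01001001 ^ 10010000 = 11011001
byte 1: 10100010 ^ 00100101 = 10000111
byte 2: 10101101 ^ 10110011 = 00011110
byte 3: 11110010 ^ 11100001 = 00010011
byte 4: 11110100 ^ 11011110 = 00101010
byte 5: 01000010 ^ 10001101 = 11001111
byte 6: 00010101 ^ 10010101 = 10000000
byte 7: 11100101 ^ 10110110 = 01010011
byte 8: 11011001 ^ 01011100 = 10000101
byte 9: 00111101 ^ 01011100 = 01100001
byte 10: 10011111 ^ 10111001 = 00100110
byte 11: 11110000 ^ 00101101 = 11011101
byte 12: 01001011 ^ 10100001 = 11101010
byte 13: 11110110 ^ 10010000 = 01100110

d9871e132acf8053856126ddea66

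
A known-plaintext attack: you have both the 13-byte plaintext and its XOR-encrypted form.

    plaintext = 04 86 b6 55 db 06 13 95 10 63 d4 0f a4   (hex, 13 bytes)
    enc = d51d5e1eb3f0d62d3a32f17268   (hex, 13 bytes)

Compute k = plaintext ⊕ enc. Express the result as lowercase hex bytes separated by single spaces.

d1 9b e8 4b 68 f6 c5 b8 2a 51 25 7d cc

Since enc = plaintext ⊕ k, XORing both sides with plaintext gives k = plaintext ⊕ enc.
byte 0: 04 XOR d5 = d1
byte 1: 86 XOR 1d = 9b
byte 2: b6 XOR 5e = e8
byte 3: 55 XOR 1e = 4b
byte 4: db XOR b3 = 68
byte 5: 06 XOR f0 = f6
byte 6: 13 XOR d6 = c5
byte 7: 95 XOR 2d = b8
byte 8: 10 XOR 3a = 2a
byte 9: 63 XOR 32 = 51
byte 10: d4 XOR f1 = 25
byte 11: 0f XOR 72 = 7d
byte 12: a4 XOR 68 = cc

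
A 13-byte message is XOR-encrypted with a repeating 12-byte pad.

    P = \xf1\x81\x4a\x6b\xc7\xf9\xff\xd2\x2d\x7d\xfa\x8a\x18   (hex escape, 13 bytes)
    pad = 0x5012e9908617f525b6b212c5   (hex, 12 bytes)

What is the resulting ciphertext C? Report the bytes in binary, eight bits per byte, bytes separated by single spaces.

The 12-byte key repeats, so the effective keystream is 50 12 e9 90 86 17 f5 25 b6 b2 12 c5 50.
byte 0: 241 xor  80 = 161
byte 1: 129 xor  18 = 147
byte 2:  74 xor 233 = 163
byte 3: 107 xor 144 = 251
byte 4: 199 xor 134 =  65
byte 5: 249 xor  23 = 238
byte 6: 255 xor 245 =  10
byte 7: 210 xor  37 = 247
byte 8:  45 xor 182 = 155
byte 9: 125 xor 178 = 207
byte 10: 250 xor  18 = 232
byte 11: 138 xor 197 =  79
byte 12:  24 xor  80 =  72

10100001 10010011 10100011 11111011 01000001 11101110 00001010 11110111 10011011 11001111 11101000 01001111 01001000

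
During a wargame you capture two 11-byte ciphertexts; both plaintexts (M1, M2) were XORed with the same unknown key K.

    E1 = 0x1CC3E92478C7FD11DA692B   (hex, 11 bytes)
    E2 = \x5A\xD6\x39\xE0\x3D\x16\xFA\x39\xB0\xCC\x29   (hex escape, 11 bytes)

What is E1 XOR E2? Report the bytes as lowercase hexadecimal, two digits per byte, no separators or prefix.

E1 ⊕ E2 = (M1 ⊕ K) ⊕ (M2 ⊕ K) = M1 ⊕ M2 — the shared key cancels under XOR.
byte 0: 1c ⊕ 5a = 46
byte 1: c3 ⊕ d6 = 15
byte 2: e9 ⊕ 39 = d0
byte 3: 24 ⊕ e0 = c4
byte 4: 78 ⊕ 3d = 45
byte 5: c7 ⊕ 16 = d1
byte 6: fd ⊕ fa = 07
byte 7: 11 ⊕ 39 = 28
byte 8: da ⊕ b0 = 6a
byte 9: 69 ⊕ cc = a5
byte 10: 2b ⊕ 29 = 02

4615d0c445d107286aa502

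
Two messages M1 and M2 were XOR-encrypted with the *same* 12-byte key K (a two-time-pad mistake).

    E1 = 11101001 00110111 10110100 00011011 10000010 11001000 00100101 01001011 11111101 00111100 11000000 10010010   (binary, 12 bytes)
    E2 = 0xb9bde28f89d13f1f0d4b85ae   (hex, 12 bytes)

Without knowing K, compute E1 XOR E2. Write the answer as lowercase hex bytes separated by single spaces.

E1 ⊕ E2 = (M1 ⊕ K) ⊕ (M2 ⊕ K) = M1 ⊕ M2 — the shared key cancels under XOR.
233 XOR 185 =  80
 55 XOR 189 = 138
180 XOR 226 =  86
 27 XOR 143 = 148
130 XOR 137 =  11
200 XOR 209 =  25
 37 XOR  63 =  26
 75 XOR  31 =  84
253 XOR  13 = 240
 60 XOR  75 = 119
192 XOR 133 =  69
146 XOR 174 =  60

50 8a 56 94 0b 19 1a 54 f0 77 45 3c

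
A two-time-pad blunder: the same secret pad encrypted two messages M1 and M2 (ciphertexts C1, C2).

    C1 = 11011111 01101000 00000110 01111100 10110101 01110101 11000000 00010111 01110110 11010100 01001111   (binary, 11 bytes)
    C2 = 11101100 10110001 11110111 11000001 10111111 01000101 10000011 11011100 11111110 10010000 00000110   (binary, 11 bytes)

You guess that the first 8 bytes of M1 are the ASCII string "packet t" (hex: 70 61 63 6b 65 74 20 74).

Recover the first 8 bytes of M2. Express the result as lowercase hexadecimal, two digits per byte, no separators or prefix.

First, C1 ⊕ C2 = (M1 ⊕ K) ⊕ (M2 ⊕ K) = M1 ⊕ M2, so the key drops out. Then M2 = (M1 ⊕ M2) ⊕ M1 over the first 8 bytes.
byte 0: (df xor ec) xor 70 = 33 xor 70 = 43
byte 1: (68 xor b1) xor 61 = d9 xor 61 = b8
byte 2: (06 xor f7) xor 63 = f1 xor 63 = 92
byte 3: (7c xor c1) xor 6b = bd xor 6b = d6
byte 4: (b5 xor bf) xor 65 = 0a xor 65 = 6f
byte 5: (75 xor 45) xor 74 = 30 xor 74 = 44
byte 6: (c0 xor 83) xor 20 = 43 xor 20 = 63
byte 7: (17 xor dc) xor 74 = cb xor 74 = bf

43b892d66f4463bf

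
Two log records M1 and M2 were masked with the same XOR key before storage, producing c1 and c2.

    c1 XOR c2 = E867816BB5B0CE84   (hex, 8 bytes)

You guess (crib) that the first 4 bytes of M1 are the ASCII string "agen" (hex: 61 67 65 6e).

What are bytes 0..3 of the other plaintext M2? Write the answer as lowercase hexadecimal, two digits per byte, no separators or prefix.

8900e405

Since c1 ⊕ c2 = M1 ⊕ M2, XORing with the guessed M1 bytes yields the corresponding M2 bytes: M2 = (c1 ⊕ c2) ⊕ M1.
byte 0: e8 xor 61 = 89
byte 1: 67 xor 67 = 00
byte 2: 81 xor 65 = e4
byte 3: 6b xor 6e = 05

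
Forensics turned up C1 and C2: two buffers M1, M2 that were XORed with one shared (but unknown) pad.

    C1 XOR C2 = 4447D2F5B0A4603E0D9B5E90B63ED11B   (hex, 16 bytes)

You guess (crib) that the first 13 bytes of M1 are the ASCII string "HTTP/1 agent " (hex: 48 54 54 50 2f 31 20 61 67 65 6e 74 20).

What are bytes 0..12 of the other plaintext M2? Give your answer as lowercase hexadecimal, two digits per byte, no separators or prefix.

Since C1 ⊕ C2 = M1 ⊕ M2, XORing with the guessed M1 bytes yields the corresponding M2 bytes: M2 = (C1 ⊕ C2) ⊕ M1.
 68 ⊕  72 =  12
 71 ⊕  84 =  19
210 ⊕  84 = 134
245 ⊕  80 = 165
176 ⊕  47 = 159
164 ⊕  49 = 149
 96 ⊕  32 =  64
 62 ⊕  97 =  95
 13 ⊕ 103 = 106
155 ⊕ 101 = 254
 94 ⊕ 110 =  48
144 ⊕ 116 = 228
182 ⊕  32 = 150

0c1386a59f95405f6afe30e496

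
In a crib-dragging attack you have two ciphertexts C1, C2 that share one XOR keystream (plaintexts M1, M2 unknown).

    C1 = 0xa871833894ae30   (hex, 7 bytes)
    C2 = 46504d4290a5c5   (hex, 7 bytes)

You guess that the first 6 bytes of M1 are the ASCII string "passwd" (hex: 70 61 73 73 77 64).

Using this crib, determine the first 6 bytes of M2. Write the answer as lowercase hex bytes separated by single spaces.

9e 40 bd 09 73 6f

First, C1 ⊕ C2 = (M1 ⊕ K) ⊕ (M2 ⊕ K) = M1 ⊕ M2, so the key drops out. Then M2 = (M1 ⊕ M2) ⊕ M1 over the first 6 bytes.
byte 0: (a8 XOR 46) XOR 70 = ee XOR 70 = 9e
byte 1: (71 XOR 50) XOR 61 = 21 XOR 61 = 40
byte 2: (83 XOR 4d) XOR 73 = ce XOR 73 = bd
byte 3: (38 XOR 42) XOR 73 = 7a XOR 73 = 09
byte 4: (94 XOR 90) XOR 77 = 04 XOR 77 = 73
byte 5: (ae XOR a5) XOR 64 = 0b XOR 64 = 6f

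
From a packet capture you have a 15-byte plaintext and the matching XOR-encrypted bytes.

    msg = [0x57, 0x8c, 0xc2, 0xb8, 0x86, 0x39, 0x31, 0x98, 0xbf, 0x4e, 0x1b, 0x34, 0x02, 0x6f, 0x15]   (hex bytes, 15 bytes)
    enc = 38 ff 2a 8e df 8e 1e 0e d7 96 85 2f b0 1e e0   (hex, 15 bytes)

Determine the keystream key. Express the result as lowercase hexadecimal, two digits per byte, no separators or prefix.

6f73e83659b72f9668d89e1bb271f5

Since enc = msg ⊕ key, XORing both sides with msg gives key = msg ⊕ enc.
byte 0:  87 ⊕  56 = 111
byte 1: 140 ⊕ 255 = 115
byte 2: 194 ⊕  42 = 232
byte 3: 184 ⊕ 142 =  54
byte 4: 134 ⊕ 223 =  89
byte 5:  57 ⊕ 142 = 183
byte 6:  49 ⊕  30 =  47
byte 7: 152 ⊕  14 = 150
byte 8: 191 ⊕ 215 = 104
byte 9:  78 ⊕ 150 = 216
byte 10:  27 ⊕ 133 = 158
byte 11:  52 ⊕  47 =  27
byte 12:   2 ⊕ 176 = 178
byte 13: 111 ⊕  30 = 113
byte 14:  21 ⊕ 224 = 245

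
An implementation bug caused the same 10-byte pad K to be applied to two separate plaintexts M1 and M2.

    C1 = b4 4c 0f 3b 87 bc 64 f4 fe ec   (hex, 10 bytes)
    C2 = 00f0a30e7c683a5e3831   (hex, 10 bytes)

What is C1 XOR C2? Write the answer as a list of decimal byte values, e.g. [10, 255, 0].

C1 ⊕ C2 = (M1 ⊕ K) ⊕ (M2 ⊕ K) = M1 ⊕ M2 — the shared key cancels under XOR.
180 ^   0 = 180
 76 ^ 240 = 188
 15 ^ 163 = 172
 59 ^  14 =  53
135 ^ 124 = 251
188 ^ 104 = 212
100 ^  58 =  94
244 ^  94 = 170
254 ^  56 = 198
236 ^  49 = 221

[180, 188, 172, 53, 251, 212, 94, 170, 198, 221]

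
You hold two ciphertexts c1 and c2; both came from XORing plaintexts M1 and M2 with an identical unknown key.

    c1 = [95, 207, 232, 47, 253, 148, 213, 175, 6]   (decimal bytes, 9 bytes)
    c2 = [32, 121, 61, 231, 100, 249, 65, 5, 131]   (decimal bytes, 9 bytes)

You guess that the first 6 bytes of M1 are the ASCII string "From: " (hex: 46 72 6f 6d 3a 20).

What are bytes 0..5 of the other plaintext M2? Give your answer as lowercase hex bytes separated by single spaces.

First, c1 ⊕ c2 = (M1 ⊕ K) ⊕ (M2 ⊕ K) = M1 ⊕ M2, so the key drops out. Then M2 = (M1 ⊕ M2) ⊕ M1 over the first 6 bytes.
byte 0: (5f XOR 20) XOR 46 = 7f XOR 46 = 39
byte 1: (cf XOR 79) XOR 72 = b6 XOR 72 = c4
byte 2: (e8 XOR 3d) XOR 6f = d5 XOR 6f = ba
byte 3: (2f XOR e7) XOR 6d = c8 XOR 6d = a5
byte 4: (fd XOR 64) XOR 3a = 99 XOR 3a = a3
byte 5: (94 XOR f9) XOR 20 = 6d XOR 20 = 4d

39 c4 ba a5 a3 4d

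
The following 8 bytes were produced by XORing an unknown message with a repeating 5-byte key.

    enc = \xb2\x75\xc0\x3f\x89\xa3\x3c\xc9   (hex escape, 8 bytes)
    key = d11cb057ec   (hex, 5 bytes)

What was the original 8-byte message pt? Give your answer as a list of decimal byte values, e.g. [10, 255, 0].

The 5-byte key repeats, so the effective keystream is d1 1c b0 57 ec d1 1c b0.
byte 0: b2 ⊕ d1 = 63
byte 1: 75 ⊕ 1c = 69
byte 2: c0 ⊕ b0 = 70
byte 3: 3f ⊕ 57 = 68
byte 4: 89 ⊕ ec = 65
byte 5: a3 ⊕ d1 = 72
byte 6: 3c ⊕ 1c = 20
byte 7: c9 ⊕ b0 = 79

[99, 105, 112, 104, 101, 114, 32, 121]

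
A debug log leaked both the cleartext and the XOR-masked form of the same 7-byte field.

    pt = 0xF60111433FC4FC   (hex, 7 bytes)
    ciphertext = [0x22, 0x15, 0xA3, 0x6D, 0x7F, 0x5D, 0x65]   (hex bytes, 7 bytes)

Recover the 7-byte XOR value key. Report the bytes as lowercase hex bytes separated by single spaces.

d4 14 b2 2e 40 99 99

Since ciphertext = pt ⊕ key, XORing both sides with pt gives key = pt ⊕ ciphertext.
f6 ⊕ 22 = d4
01 ⊕ 15 = 14
11 ⊕ a3 = b2
43 ⊕ 6d = 2e
3f ⊕ 7f = 40
c4 ⊕ 5d = 99
fc ⊕ 65 = 99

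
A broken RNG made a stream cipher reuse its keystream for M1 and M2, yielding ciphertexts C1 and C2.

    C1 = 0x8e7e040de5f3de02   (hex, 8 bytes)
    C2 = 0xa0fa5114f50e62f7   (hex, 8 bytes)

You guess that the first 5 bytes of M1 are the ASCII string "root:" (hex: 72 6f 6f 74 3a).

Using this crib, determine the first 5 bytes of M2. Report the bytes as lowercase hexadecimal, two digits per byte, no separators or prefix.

5ceb3a6d2a

First, C1 ⊕ C2 = (M1 ⊕ K) ⊕ (M2 ⊕ K) = M1 ⊕ M2, so the key drops out. Then M2 = (M1 ⊕ M2) ⊕ M1 over the first 5 bytes.
byte 0: (8e ^ a0) ^ 72 = 2e ^ 72 = 5c
byte 1: (7e ^ fa) ^ 6f = 84 ^ 6f = eb
byte 2: (04 ^ 51) ^ 6f = 55 ^ 6f = 3a
byte 3: (0d ^ 14) ^ 74 = 19 ^ 74 = 6d
byte 4: (e5 ^ f5) ^ 3a = 10 ^ 3a = 2a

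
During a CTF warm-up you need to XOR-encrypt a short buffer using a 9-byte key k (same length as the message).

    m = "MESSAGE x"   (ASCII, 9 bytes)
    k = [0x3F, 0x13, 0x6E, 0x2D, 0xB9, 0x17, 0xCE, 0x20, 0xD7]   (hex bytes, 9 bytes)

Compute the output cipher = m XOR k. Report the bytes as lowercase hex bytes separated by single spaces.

72 56 3d 7e f8 50 8b 00 af

4d XOR 3f = 72
45 XOR 13 = 56
53 XOR 6e = 3d
53 XOR 2d = 7e
41 XOR b9 = f8
47 XOR 17 = 50
45 XOR ce = 8b
20 XOR 20 = 00
78 XOR d7 = af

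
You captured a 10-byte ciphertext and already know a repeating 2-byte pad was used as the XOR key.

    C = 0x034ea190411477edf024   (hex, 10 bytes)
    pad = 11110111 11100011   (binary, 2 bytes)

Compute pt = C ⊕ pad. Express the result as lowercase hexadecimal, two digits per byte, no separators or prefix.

The 2-byte key repeats, so the effective keystream is f7 e3 f7 e3 f7 e3 f7 e3 f7 e3.
byte 0:   3 xor 247 = 244
byte 1:  78 xor 227 = 173
byte 2: 161 xor 247 =  86
byte 3: 144 xor 227 = 115
byte 4:  65 xor 247 = 182
byte 5:  20 xor 227 = 247
byte 6: 119 xor 247 = 128
byte 7: 237 xor 227 =  14
byte 8: 240 xor 247 =   7
byte 9:  36 xor 227 = 199

f4ad5673b6f7800e07c7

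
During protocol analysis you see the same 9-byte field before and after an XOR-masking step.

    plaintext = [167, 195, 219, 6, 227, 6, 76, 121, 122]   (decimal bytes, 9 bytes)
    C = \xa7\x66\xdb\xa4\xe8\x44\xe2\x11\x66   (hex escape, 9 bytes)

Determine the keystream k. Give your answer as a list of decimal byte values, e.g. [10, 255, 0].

[0, 165, 0, 162, 11, 66, 174, 104, 28]

Since C = plaintext ⊕ k, XORing both sides with plaintext gives k = plaintext ⊕ C.
10100111 XOR 10100111 = 00000000
11000011 XOR 01100110 = 10100101
11011011 XOR 11011011 = 00000000
00000110 XOR 10100100 = 10100010
11100011 XOR 11101000 = 00001011
00000110 XOR 01000100 = 01000010
01001100 XOR 11100010 = 10101110
01111001 XOR 00010001 = 01101000
01111010 XOR 01100110 = 00011100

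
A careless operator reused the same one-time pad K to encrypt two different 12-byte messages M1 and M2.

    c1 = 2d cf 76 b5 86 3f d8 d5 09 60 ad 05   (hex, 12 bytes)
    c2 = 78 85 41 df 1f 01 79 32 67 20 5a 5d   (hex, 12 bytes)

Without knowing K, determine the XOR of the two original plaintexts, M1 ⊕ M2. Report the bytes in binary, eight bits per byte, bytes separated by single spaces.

01010101 01001010 00110111 01101010 10011001 00111110 10100001 11100111 01101110 01000000 11110111 01011000

c1 ⊕ c2 = (M1 ⊕ K) ⊕ (M2 ⊕ K) = M1 ⊕ M2 — the shared key cancels under XOR.
2d ^ 78 = 55
cf ^ 85 = 4a
76 ^ 41 = 37
b5 ^ df = 6a
86 ^ 1f = 99
3f ^ 01 = 3e
d8 ^ 79 = a1
d5 ^ 32 = e7
09 ^ 67 = 6e
60 ^ 20 = 40
ad ^ 5a = f7
05 ^ 5d = 58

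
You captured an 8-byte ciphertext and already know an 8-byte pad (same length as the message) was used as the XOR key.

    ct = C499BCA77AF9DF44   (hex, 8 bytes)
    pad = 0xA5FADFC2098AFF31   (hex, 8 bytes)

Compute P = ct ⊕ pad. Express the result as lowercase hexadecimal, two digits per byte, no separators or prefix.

byte 0: 196 xor 165 =  97
byte 1: 153 xor 250 =  99
byte 2: 188 xor 223 =  99
byte 3: 167 xor 194 = 101
byte 4: 122 xor   9 = 115
byte 5: 249 xor 138 = 115
byte 6: 223 xor 255 =  32
byte 7:  68 xor  49 = 117

6163636573732075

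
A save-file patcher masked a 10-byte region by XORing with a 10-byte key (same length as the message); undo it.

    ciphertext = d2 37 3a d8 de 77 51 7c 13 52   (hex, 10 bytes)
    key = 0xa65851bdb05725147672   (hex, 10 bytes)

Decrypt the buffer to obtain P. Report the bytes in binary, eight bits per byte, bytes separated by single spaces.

01110100 01101111 01101011 01100101 01101110 00100000 01110100 01101000 01100101 00100000

XOR is its own inverse, so applying the key byte-wise gives the result directly.
d2 xor a6 = 74
37 xor 58 = 6f
3a xor 51 = 6b
d8 xor bd = 65
de xor b0 = 6e
77 xor 57 = 20
51 xor 25 = 74
7c xor 14 = 68
13 xor 76 = 65
52 xor 72 = 20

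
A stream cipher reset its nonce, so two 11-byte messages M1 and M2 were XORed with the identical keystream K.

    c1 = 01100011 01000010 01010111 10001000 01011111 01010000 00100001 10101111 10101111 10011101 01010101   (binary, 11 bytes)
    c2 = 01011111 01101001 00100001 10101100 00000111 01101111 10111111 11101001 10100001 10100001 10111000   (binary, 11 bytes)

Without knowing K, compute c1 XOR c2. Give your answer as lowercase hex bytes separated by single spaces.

c1 ⊕ c2 = (M1 ⊕ K) ⊕ (M2 ⊕ K) = M1 ⊕ M2 — the shared key cancels under XOR.
63 XOR 5f = 3c
42 XOR 69 = 2b
57 XOR 21 = 76
88 XOR ac = 24
5f XOR 07 = 58
50 XOR 6f = 3f
21 XOR bf = 9e
af XOR e9 = 46
af XOR a1 = 0e
9d XOR a1 = 3c
55 XOR b8 = ed

3c 2b 76 24 58 3f 9e 46 0e 3c ed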